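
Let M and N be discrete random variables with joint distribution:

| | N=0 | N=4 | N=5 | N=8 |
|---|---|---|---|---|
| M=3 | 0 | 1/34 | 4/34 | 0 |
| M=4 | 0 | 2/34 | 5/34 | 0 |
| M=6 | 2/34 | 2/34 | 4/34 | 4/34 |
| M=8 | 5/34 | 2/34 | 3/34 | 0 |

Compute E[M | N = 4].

39/7

P(N = 4) = 7/34.
Summing M·P(M=x,N=y) over the conditioning event gives 39/34.
E[M | N = 4] = (39/34) / (7/34) = 39/7.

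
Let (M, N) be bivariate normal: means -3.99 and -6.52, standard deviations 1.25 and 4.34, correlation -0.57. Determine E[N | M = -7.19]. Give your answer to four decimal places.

-0.1871

E[N | M=x] = μ_N + ρ(σ_N/σ_M)(x − μ_M) for jointly normal variables.
E[N | M=-7.19] = -6.52 + (-0.57)·(4.34/1.25)·(-7.19 − (-3.99)) = -6.52 + (-1.97904)·(-3.2) = -0.1871.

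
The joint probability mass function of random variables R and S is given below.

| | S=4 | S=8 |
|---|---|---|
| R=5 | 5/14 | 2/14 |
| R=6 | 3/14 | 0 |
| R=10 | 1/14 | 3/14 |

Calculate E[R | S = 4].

53/9

P(S = 4) = 9/14.
Σ R·P over the event = 5·(5/14) + 6·(3/14) + 10·(1/14) = 53/14.
E[R | S = 4] = (53/14) / (9/14) = 53/9.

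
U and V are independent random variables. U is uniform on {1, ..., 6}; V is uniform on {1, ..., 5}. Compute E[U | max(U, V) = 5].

Outcomes with max(U, V) = 5: (1,5), (2,5), (3,5), (4,5), (5,1), (5,2), (5,3), (5,4), (5,5), each with probability 1/30.
E[U | max(U, V) = 5] = (1 + 2 + 3 + 4 + 5 + 5 + 5 + 5 + 5) / 9 = 35/9.

35/9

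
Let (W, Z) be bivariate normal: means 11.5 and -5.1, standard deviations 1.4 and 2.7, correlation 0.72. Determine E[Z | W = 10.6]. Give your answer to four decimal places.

For a bivariate normal, E[Z | W=x] = μ_Z + ρ·(σ_Z/σ_W)·(x − μ_W).
E[Z | W=10.6] = -5.1 + (0.72)·(2.7/1.4)·(10.6 − (11.5)) = -5.1 + (1.3886)·(-0.9) = -6.3497.

-6.3497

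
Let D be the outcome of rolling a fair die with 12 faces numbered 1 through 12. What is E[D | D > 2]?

15/2

Given D > 2, D is equally likely to be any of {3, 4, 5, 6, 7, 8, 9, 10, 11, 12}.
E[D | D > 2] = (3 + 4 + 5 + 6 + 7 + 8 + 9 + 10 + 11 + 12) / 10 = 15/2.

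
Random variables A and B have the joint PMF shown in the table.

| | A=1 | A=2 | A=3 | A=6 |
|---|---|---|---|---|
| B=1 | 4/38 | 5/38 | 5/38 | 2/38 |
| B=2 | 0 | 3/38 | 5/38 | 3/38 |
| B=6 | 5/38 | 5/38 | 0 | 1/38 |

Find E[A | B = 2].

39/11

P(B = 2) = 11/38.
Summing A·P(A=x,B=y) over the conditioning event gives 39/38.
E[A | B = 2] = (39/38) / (11/38) = 39/11.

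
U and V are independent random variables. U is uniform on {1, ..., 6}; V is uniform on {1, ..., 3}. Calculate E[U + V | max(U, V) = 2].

P(max(U, V) = 2) = 1/6.
Summing (U+V)·P(x,y) over outcomes with max(U, V) = 2 gives 5/9.
E[U + V | max(U, V) = 2] = (5/9) / (1/6) = 10/3.

10/3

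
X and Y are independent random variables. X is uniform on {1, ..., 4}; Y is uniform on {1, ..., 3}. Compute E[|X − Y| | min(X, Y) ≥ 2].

5/6

Outcomes with min(X, Y) ≥ 2: (2,2), (2,3), (3,2), (3,3), (4,2), (4,3), each with probability 1/12.
E[|X − Y| | min(X, Y) ≥ 2] = (0 + 1 + 1 + 0 + 2 + 1) / 6 = 5/6.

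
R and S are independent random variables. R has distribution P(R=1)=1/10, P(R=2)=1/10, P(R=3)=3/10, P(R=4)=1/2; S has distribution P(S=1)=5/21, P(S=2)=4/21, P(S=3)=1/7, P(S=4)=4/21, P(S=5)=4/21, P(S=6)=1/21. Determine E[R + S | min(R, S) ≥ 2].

1027/144

P(min(R, S) ≥ 2) = 24/35.
Summing (R+S)·P(x,y) over outcomes with min(R, S) ≥ 2 gives 1027/210.
E[R + S | min(R, S) ≥ 2] = (1027/210) / (24/35) = 1027/144.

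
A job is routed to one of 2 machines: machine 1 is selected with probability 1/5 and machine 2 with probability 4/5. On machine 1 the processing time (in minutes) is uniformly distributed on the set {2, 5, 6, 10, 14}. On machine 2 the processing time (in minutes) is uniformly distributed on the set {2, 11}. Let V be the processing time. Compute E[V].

167/25

E[V | machine 1] = (2+5+6+10+14)/5 = 37/5.
E[V | machine 2] = (2+11)/2 = 13/2.
By the law of total expectation,
E[V] = (1/5)·(37/5) + (4/5)·(13/2) = 167/25.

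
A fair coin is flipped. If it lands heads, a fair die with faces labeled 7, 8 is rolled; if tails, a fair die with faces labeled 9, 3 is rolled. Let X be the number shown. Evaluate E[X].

27/4

E[X | heads] = (7+8)/2 = 15/2.
E[X | tails] = (9+3)/2 = 6.
By the law of total expectation,
E[X] = (1/2)·(15/2) + (1/2)·(6) = 27/4.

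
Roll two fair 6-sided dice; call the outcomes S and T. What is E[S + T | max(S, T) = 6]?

P(max(S, T) = 6) = 11/36.
Summing (S+T)·P(x,y) over outcomes with max(S, T) = 6 gives 17/6.
E[S + T | max(S, T) = 6] = (17/6) / (11/36) = 102/11.

102/11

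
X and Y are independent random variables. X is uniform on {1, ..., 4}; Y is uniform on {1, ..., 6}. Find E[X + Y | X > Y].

Outcomes with X > Y: (2,1), (3,1), (3,2), (4,1), (4,2), (4,3), each with probability 1/24.
E[X + Y | X > Y] = (3 + 4 + 5 + 5 + 6 + 7) / 6 = 5.

5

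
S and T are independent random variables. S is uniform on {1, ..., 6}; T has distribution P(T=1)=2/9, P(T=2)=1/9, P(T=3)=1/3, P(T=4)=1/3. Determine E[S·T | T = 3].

P(T = 3) = 1/3.
Summing ST·P(x,y) over outcomes with T = 3 gives 7/2.
E[S·T | T = 3] = (7/2) / (1/3) = 21/2.

21/2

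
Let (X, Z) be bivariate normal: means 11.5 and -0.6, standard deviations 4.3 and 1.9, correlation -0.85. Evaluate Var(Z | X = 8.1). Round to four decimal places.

1.0018

Var(Z | X=x) = (1 − ρ²)·σ_Z².
Var(Z | X=8.1) = (1.9)²·(1 − (-0.85)²) = 3.61·0.2775 = 1.0018.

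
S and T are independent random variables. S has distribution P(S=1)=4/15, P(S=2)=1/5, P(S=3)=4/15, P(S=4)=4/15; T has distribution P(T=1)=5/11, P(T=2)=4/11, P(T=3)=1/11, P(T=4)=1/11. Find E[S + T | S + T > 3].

195/38

P(S + T > 3) = 38/55.
Summing (S+T)·P(x,y) over outcomes with S + T > 3 gives 39/11.
E[S + T | S + T > 3] = (39/11) / (38/55) = 195/38.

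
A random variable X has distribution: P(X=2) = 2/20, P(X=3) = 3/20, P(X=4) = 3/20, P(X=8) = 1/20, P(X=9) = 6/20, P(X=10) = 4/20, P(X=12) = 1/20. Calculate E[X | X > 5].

19/2

P(X > 5) = 3/5.
Σ over the event: 8·1/20 + 9·3/10 + 10·1/5 + 12·1/20 = 57/10.
E[X | X > 5] = (57/10) / (3/5) = 19/2.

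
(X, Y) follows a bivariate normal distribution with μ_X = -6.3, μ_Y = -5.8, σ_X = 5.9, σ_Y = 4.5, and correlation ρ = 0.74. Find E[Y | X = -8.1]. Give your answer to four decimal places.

-6.8159

E[Y | X=x] = μ_Y + ρ(σ_Y/σ_X)(x − μ_X) for jointly normal variables.
E[Y | X=-8.1] = -5.8 + (0.74)·(4.5/5.9)·(-8.1 − (-6.3)) = -5.8 + (0.56441)·(-1.8) = -6.8159.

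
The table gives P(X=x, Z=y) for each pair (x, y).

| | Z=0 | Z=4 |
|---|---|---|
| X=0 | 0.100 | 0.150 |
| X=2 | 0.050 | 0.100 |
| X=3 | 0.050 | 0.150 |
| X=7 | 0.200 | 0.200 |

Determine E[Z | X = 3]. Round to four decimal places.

3.0000

P(X = 3) = 0.200.
Σ Z·P over the event = 0·(0.050) + 4·(0.150) = 0.600.
E[Z | X = 3] = (0.600) / (0.200) = 3.0000.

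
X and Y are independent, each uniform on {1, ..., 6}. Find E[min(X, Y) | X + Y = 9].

7/2

Outcomes with X + Y = 9: (3,6), (4,5), (5,4), (6,3), each with probability 1/36.
E[min(X, Y) | X + Y = 9] = (3 + 4 + 4 + 3) / 4 = 7/2.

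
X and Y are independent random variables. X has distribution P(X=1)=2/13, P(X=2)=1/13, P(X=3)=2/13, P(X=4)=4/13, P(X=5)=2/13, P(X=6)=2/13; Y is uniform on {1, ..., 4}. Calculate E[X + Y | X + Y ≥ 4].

P(X + Y ≥ 4) = 47/52.
Summing (X+Y)·P(x,y) over outcomes with X + Y ≥ 4 gives 309/52.
E[X + Y | X + Y ≥ 4] = (309/52) / (47/52) = 309/47.

309/47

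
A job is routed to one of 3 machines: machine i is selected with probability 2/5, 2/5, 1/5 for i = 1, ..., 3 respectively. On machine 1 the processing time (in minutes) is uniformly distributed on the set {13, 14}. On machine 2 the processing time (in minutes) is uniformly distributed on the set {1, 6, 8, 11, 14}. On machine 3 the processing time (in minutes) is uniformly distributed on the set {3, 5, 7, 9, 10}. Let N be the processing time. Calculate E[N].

E[N | machine 1] = (13+14)/2 = 27/2.
E[N | machine 2] = (1+6+8+11+14)/5 = 8.
E[N | machine 3] = (3+5+7+9+10)/5 = 34/5.
E[N] = (2/5)·(27/2) + (2/5)·(8) + (1/5)·(34/5) = 249/25.

249/25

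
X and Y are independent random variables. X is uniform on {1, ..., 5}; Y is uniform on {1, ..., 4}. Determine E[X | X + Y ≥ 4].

P(X + Y ≥ 4) = 17/20.
Summing X·P(x,y) over outcomes with X + Y ≥ 4 gives 14/5.
E[X | X + Y ≥ 4] = (14/5) / (17/20) = 56/17.

56/17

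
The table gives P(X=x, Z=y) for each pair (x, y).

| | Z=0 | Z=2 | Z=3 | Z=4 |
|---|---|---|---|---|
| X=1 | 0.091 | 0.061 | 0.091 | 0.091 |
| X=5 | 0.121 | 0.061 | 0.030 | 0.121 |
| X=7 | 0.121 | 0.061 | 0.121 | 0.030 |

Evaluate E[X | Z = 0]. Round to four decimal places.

4.6336

P(Z = 0) = 0.333.
Σ X·P over the event = 1·(0.091) + 5·(0.121) + 7·(0.121) = 1.543.
E[X | Z = 0] = (1.543) / (0.333) = 4.6336.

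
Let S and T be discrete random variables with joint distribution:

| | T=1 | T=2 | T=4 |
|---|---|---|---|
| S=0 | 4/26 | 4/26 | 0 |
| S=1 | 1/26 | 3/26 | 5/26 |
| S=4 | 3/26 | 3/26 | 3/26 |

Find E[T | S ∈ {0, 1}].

P(S ∈ {0, 1}) = 17/26.
Σ T·P over the event = 1·(4/26) + 2·(4/26) + 1·(1/26) + 2·(3/26) + 4·(5/26) = 3/2.
E[T | S ∈ {0, 1}] = (3/2) / (17/26) = 39/17.

39/17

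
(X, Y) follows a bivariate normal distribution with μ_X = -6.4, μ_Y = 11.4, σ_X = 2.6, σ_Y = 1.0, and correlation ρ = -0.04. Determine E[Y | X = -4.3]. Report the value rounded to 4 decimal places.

The regression of Y on X has slope ρ·σ_Y/σ_X and passes through (μ_X, μ_Y).
E[Y | X=-4.3] = 11.4 + (-0.04)·(1.0/2.6)·(-4.3 − (-6.4)) = 11.4 + (-0.015385)·(2.1) = 11.3677.

11.3677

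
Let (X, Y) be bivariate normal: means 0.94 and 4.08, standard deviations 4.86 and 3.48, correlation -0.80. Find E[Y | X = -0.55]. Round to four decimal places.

The regression of Y on X has slope ρ·σ_Y/σ_X and passes through (μ_X, μ_Y).
E[Y | X=-0.55] = 4.08 + (-0.80)·(3.48/4.86)·(-0.55 − (0.94)) = 4.08 + (-0.57284)·(-1.49) = 4.9335.

4.9335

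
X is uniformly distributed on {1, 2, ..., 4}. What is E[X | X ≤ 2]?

Given X ≤ 2, X is equally likely to be any of {1, 2}.
E[X | X ≤ 2] = (1 + 2) / 2 = 3/2.

3/2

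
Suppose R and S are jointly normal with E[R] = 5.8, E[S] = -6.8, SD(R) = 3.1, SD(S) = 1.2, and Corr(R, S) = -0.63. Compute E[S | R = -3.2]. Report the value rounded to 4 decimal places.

-4.6052

E[S | R=x] = μ_S + ρ(σ_S/σ_R)(x − μ_R) for jointly normal variables.
E[S | R=-3.2] = -6.8 + (-0.63)·(1.2/3.1)·(-3.2 − (5.8)) = -6.8 + (-0.24387)·(-9) = -4.6052.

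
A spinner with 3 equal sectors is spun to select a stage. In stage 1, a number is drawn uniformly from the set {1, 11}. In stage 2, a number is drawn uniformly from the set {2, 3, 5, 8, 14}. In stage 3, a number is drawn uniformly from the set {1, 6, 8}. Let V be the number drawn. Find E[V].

E[V | stage 1] = (1+11)/2 = 6.
E[V | stage 2] = (2+3+5+8+14)/5 = 32/5.
E[V | stage 3] = (1+6+8)/3 = 5.
By the law of total expectation,
E[V] = (1/3)·(6) + (1/3)·(32/5) + (1/3)·(5) = 29/5.

29/5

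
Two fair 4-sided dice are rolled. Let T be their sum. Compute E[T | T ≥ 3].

26/5

P(T ≥ 3) = 15/16.
Σ over the event: 3·1/8 + 4·3/16 + 5·1/4 + 6·3/16 + 7·1/8 + 8·1/16 = 39/8.
E[T | T ≥ 3] = (39/8) / (15/16) = 26/5.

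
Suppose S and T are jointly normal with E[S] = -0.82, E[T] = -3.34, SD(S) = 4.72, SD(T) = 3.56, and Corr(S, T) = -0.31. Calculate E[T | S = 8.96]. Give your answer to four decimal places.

-5.6267

E[T | S=x] = μ_T + ρ(σ_T/σ_S)(x − μ_S) for jointly normal variables.
E[T | S=8.96] = -3.34 + (-0.31)·(3.56/4.72)·(8.96 − (-0.82)) = -3.34 + (-0.23381)·(9.78) = -5.6267.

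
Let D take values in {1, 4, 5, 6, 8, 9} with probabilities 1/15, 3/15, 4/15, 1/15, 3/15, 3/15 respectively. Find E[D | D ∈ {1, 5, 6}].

9/2

P(D ∈ {1, 5, 6}) = 2/5.
Σ over the event: 1·1/15 + 5·4/15 + 6·1/15 = 9/5.
E[D | D ∈ {1, 5, 6}] = (9/5) / (2/5) = 9/2.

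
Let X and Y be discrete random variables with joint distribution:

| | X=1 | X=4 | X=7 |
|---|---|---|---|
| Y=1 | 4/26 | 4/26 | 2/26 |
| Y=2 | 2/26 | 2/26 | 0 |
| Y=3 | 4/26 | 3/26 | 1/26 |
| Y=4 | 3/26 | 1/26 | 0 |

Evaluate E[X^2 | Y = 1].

P(Y = 1) = 5/13.
Σ X^2·P over the event = 1·(4/26) + 16·(4/26) + 49·(2/26) = 83/13.
E[X^2 | Y = 1] = (83/13) / (5/13) = 83/5.

83/5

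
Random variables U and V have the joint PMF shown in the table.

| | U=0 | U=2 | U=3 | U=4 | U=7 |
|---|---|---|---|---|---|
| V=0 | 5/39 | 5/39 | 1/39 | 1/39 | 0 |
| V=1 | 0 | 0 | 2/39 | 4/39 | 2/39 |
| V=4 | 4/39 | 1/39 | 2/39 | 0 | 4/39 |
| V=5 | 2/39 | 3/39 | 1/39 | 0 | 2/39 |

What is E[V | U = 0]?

P(U = 0) = 11/39.
Σ V·P over the event = 0·(5/39) + 4·(4/39) + 5·(2/39) = 2/3.
E[V | U = 0] = (2/3) / (11/39) = 26/11.

26/11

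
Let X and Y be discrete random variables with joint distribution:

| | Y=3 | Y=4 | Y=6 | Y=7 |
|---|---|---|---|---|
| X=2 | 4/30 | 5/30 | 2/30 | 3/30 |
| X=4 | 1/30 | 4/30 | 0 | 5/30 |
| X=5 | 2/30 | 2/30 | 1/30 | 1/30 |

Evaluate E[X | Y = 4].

36/11

P(Y = 4) = 11/30.
Σ X·P over the event = 2·(5/30) + 4·(4/30) + 5·(2/30) = 6/5.
E[X | Y = 4] = (6/5) / (11/30) = 36/11.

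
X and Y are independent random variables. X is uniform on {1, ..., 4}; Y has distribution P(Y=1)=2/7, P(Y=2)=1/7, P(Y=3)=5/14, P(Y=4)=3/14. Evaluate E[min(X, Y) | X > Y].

5/3

P(X > Y) = 3/8.
Summing min(X,Y)·P(x,y) over outcomes with X > Y gives 5/8.
E[min(X, Y) | X > Y] = (5/8) / (3/8) = 5/3.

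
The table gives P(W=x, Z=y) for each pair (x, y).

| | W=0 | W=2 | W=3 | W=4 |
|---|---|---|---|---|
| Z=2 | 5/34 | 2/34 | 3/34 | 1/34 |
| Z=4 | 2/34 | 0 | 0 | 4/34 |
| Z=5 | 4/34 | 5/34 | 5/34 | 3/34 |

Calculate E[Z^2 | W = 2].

P(W = 2) = 7/34.
Σ Z^2·P over the event = 4·(2/34) + 25·(5/34) = 133/34.
E[Z^2 | W = 2] = (133/34) / (7/34) = 19.

19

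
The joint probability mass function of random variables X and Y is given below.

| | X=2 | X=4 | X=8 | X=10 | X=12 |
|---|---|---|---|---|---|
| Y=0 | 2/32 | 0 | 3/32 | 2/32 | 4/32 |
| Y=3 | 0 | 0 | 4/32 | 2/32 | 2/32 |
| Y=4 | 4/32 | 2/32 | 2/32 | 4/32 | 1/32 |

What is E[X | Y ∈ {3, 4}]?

P(Y ∈ {3, 4}) = 21/32.
Summing X·P(X=x,Y=y) over the conditioning event gives 5.
E[X | Y ∈ {3, 4}] = (5) / (21/32) = 160/21.

160/21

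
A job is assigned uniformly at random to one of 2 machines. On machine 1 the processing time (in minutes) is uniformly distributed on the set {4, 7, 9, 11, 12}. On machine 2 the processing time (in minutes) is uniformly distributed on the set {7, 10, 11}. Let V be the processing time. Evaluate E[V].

E[V | machine 1] = (4+7+9+11+12)/5 = 43/5.
E[V | machine 2] = (7+10+11)/3 = 28/3.
By the law of total expectation,
E[V] = (1/2)·(43/5) + (1/2)·(28/3) = 269/30.

269/30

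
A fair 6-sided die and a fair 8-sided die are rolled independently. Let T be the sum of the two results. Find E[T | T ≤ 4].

P(T ≤ 4) = 1/8.
Σ over the event: 2·1/48 + 3·1/24 + 4·1/16 = 5/12.
E[T | T ≤ 4] = (5/12) / (1/8) = 10/3.

10/3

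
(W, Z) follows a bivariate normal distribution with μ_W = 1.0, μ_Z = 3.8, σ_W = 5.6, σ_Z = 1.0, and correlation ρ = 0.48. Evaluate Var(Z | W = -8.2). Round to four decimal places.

For a bivariate normal, Var(Z | W=x) = σ_Z²(1 − ρ²).
Var(Z | W=-8.2) = (1.0)²·(1 − (0.48)²) = 1·0.7696 = 0.7696.

0.7696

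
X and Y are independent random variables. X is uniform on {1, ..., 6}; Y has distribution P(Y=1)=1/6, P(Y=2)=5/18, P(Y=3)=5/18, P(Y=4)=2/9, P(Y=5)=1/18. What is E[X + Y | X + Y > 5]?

P(X + Y > 5) = 67/108.
Summing (X+Y)·P(x,y) over outcomes with X + Y > 5 gives 505/108.
E[X + Y | X + Y > 5] = (505/108) / (67/108) = 505/67.

505/67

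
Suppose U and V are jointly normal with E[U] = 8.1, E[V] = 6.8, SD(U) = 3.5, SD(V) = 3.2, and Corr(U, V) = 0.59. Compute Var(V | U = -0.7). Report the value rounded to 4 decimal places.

Var(V | U=x) = (1 − ρ²)·σ_V².
Var(V | U=-0.7) = (3.2)²·(1 − (0.59)²) = 10.24·0.6519 = 6.6755.

6.6755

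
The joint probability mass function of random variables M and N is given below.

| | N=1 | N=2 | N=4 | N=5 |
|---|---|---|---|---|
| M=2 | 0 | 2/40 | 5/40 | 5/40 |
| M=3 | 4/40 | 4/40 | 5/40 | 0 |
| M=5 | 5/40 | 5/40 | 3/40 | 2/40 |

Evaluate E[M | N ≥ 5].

P(N ≥ 5) = 7/40.
Σ M·P over the event = 2·(5/40) + 5·(2/40) = 1/2.
E[M | N ≥ 5] = (1/2) / (7/40) = 20/7.

20/7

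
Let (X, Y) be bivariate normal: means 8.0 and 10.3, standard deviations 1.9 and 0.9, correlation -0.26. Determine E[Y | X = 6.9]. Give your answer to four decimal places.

For a bivariate normal, E[Y | X=x] = μ_Y + ρ·(σ_Y/σ_X)·(x − μ_X).
E[Y | X=6.9] = 10.3 + (-0.26)·(0.9/1.9)·(6.9 − (8.0)) = 10.3 + (-0.12316)·(-1.1) = 10.4355.

10.4355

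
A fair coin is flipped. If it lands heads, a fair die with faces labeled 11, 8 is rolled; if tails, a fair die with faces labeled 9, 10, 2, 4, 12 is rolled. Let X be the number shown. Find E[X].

169/20

E[X | heads] = (11+8)/2 = 19/2.
E[X | tails] = (9+10+2+4+12)/5 = 37/5.
By the law of total expectation,
E[X] = (1/2)·(19/2) + (1/2)·(37/5) = 169/20.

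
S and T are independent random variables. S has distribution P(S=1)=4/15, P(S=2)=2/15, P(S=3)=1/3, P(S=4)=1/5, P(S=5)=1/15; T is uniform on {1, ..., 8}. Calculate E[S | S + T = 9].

8/3

P(S + T = 9) = 1/8.
Summing S·P(x,y) over outcomes with S + T = 9 gives 1/3.
E[S | S + T = 9] = (1/3) / (1/8) = 8/3.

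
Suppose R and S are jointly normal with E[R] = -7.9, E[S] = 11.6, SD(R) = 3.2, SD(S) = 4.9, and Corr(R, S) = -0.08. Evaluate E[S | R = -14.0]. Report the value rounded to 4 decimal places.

E[S | R=x] = μ_S + ρ(σ_S/σ_R)(x − μ_R) for jointly normal variables.
E[S | R=-14.0] = 11.6 + (-0.08)·(4.9/3.2)·(-14.0 − (-7.9)) = 11.6 + (-0.1225)·(-6.1) = 12.3473.

12.3473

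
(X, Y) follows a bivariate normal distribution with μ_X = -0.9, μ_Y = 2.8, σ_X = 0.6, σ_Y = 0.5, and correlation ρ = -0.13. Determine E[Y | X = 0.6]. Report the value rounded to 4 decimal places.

E[Y | X=x] = μ_Y + ρ(σ_Y/σ_X)(x − μ_X) for jointly normal variables.
E[Y | X=0.6] = 2.8 + (-0.13)·(0.5/0.6)·(0.6 − (-0.9)) = 2.8 + (-0.10833)·(1.5) = 2.6375.

2.6375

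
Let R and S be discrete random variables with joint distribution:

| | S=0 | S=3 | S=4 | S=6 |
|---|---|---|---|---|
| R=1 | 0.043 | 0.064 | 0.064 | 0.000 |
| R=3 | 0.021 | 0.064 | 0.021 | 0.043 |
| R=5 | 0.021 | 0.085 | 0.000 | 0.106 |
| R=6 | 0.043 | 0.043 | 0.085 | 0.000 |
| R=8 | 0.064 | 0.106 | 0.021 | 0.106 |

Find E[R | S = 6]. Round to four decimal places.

P(S = 6) = 0.255.
Σ R·P over the event = 3·(0.043) + 5·(0.106) + 8·(0.106) = 1.507.
E[R | S = 6] = (1.507) / (0.255) = 5.9098.

5.9098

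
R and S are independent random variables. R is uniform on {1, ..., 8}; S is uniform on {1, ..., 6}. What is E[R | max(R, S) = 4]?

22/7

Outcomes with max(R, S) = 4: (1,4), (2,4), (3,4), (4,1), (4,2), (4,3), (4,4), each with probability 1/48.
E[R | max(R, S) = 4] = (1 + 2 + 3 + 4 + 4 + 4 + 4) / 7 = 22/7.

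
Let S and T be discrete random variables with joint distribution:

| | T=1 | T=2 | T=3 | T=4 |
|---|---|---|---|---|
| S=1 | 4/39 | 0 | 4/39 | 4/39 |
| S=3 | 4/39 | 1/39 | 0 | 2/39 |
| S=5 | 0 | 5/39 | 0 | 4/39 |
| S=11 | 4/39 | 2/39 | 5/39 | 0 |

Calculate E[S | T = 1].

5

P(T = 1) = 4/13.
Σ S·P over the event = 1·(4/39) + 3·(4/39) + 11·(4/39) = 20/13.
E[S | T = 1] = (20/13) / (4/13) = 5.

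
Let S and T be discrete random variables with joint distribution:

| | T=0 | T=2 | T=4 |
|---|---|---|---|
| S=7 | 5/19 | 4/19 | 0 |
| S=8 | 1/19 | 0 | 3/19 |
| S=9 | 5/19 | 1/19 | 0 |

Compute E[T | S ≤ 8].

20/13

P(S ≤ 8) = 13/19.
Σ T·P over the event = 0·(5/19) + 2·(4/19) + 0·(1/19) + 4·(3/19) = 20/19.
E[T | S ≤ 8] = (20/19) / (13/19) = 20/13.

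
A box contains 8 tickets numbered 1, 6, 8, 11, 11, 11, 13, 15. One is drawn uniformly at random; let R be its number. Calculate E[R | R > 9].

P(R > 9) = 5/8.
Σ over the event: 11·3/8 + 13·1/8 + 15·1/8 = 61/8.
E[R | R > 9] = (61/8) / (5/8) = 61/5.

61/5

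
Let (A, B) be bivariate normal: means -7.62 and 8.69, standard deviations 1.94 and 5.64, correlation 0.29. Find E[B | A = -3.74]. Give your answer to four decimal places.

11.9612

E[B | A=x] = μ_B + ρ(σ_B/σ_A)(x − μ_A) for jointly normal variables.
E[B | A=-3.74] = 8.69 + (0.29)·(5.64/1.94)·(-3.74 − (-7.62)) = 8.69 + (0.84309)·(3.88) = 11.9612.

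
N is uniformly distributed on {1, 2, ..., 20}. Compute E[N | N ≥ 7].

27/2

P(N ≥ 7) = 7/10.
E[N | N ≥ 7] = (189/20) / (7/10) = 27/2.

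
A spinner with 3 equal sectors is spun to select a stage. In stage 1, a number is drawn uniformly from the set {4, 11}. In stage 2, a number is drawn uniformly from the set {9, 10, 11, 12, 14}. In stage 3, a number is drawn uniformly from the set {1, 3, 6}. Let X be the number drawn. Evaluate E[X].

661/90

E[X | stage 1] = (4+11)/2 = 15/2.
E[X | stage 2] = (9+10+11+12+14)/5 = 56/5.
E[X | stage 3] = (1+3+6)/3 = 10/3.
By the law of total expectation,
E[X] = (1/3)·(15/2) + (1/3)·(56/5) + (1/3)·(10/3) = 661/90.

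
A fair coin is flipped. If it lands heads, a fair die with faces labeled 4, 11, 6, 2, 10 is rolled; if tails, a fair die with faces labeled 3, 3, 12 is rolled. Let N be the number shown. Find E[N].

E[N | heads] = (4+11+6+2+10)/5 = 33/5.
E[N | tails] = (3+3+12)/3 = 6.
E[N] = (1/2)·(33/5) + (1/2)·(6) = 63/10.

63/10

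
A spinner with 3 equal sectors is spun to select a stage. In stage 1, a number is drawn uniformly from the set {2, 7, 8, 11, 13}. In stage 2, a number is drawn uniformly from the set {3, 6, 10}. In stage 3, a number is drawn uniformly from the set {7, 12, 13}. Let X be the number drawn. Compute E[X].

E[X | stage 1] = (2+7+8+11+13)/5 = 41/5.
E[X | stage 2] = (3+6+10)/3 = 19/3.
E[X | stage 3] = (7+12+13)/3 = 32/3.
By the law of total expectation,
E[X] = (1/3)·(41/5) + (1/3)·(19/3) + (1/3)·(32/3) = 42/5.

42/5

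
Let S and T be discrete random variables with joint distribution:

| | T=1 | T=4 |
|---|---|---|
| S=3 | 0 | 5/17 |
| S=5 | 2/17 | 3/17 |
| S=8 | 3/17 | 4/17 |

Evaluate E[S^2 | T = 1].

242/5

P(T = 1) = 5/17.
Σ S^2·P over the event = 25·(2/17) + 64·(3/17) = 242/17.
E[S^2 | T = 1] = (242/17) / (5/17) = 242/5.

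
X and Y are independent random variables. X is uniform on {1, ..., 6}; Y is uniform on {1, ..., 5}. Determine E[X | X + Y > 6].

P(X + Y > 6) = 1/2.
Summing X·P(x,y) over outcomes with X + Y > 6 gives 7/3.
E[X | X + Y > 6] = (7/3) / (1/2) = 14/3.

14/3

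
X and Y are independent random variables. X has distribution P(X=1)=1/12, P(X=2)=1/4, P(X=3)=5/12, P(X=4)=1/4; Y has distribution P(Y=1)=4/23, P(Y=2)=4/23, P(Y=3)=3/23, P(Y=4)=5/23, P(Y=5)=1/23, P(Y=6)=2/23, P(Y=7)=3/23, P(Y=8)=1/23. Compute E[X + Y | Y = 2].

P(Y = 2) = 4/23.
Summing (X+Y)·P(x,y) over outcomes with Y = 2 gives 58/69.
E[X + Y | Y = 2] = (58/69) / (4/23) = 29/6.

29/6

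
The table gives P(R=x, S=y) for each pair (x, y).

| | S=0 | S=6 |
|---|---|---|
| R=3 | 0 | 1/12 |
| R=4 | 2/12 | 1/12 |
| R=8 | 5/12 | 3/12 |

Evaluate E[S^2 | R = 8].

27/2

P(R = 8) = 2/3.
Σ S^2·P over the event = 0·(5/12) + 36·(3/12) = 9.
E[S^2 | R = 8] = (9) / (2/3) = 27/2.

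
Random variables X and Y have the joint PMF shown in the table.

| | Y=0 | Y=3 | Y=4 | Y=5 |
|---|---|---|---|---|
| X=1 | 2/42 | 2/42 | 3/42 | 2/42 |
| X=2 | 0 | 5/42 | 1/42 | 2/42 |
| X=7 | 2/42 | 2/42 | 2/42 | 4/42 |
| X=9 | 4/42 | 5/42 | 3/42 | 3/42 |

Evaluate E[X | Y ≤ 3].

P(Y ≤ 3) = 11/21.
Σ X·P over the event = 1·(2/42) + 1·(2/42) + 2·(5/42) + 7·(2/42) + 7·(2/42) + 9·(4/42) + 9·(5/42) = 41/14.
E[X | Y ≤ 3] = (41/14) / (11/21) = 123/22.

123/22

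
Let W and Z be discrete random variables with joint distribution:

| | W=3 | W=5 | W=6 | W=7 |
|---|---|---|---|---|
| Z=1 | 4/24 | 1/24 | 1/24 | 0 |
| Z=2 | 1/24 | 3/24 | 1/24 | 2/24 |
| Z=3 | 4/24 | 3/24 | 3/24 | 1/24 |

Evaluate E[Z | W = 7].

7/3

P(W = 7) = 1/8.
Σ Z·P over the event = 2·(2/24) + 3·(1/24) = 7/24.
E[Z | W = 7] = (7/24) / (1/8) = 7/3.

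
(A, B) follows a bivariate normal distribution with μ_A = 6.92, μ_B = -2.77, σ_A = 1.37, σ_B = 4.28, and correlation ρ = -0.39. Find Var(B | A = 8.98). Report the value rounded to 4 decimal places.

The conditional variance in a bivariate normal is σ_B²(1 − ρ²), independent of x.
Var(B | A=8.98) = (4.28)²·(1 − (-0.39)²) = 18.3184·0.8479 = 15.5322.

15.5322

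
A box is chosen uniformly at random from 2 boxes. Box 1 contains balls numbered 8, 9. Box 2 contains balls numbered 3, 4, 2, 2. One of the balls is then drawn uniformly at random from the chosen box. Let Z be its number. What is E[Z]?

45/8

E[Z | box 1] = (8+9)/2 = 17/2.
E[Z | box 2] = (3+4+2+2)/4 = 11/4.
By the law of total expectation,
E[Z] = (1/2)·(17/2) + (1/2)·(11/4) = 45/8.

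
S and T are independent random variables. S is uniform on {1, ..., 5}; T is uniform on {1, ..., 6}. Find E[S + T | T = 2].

Outcomes with T = 2: (1,2), (2,2), (3,2), (4,2), (5,2), each with probability 1/30.
E[S + T | T = 2] = (3 + 4 + 5 + 6 + 7) / 5 = 5.

5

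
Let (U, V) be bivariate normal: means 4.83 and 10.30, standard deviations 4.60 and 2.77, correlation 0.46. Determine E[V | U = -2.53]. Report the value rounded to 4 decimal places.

8.2613

E[V | U=x] = μ_V + ρ(σ_V/σ_U)(x − μ_U) for jointly normal variables.
E[V | U=-2.53] = 10.30 + (0.46)·(2.77/4.60)·(-2.53 − (4.83)) = 10.30 + (0.277)·(-7.36) = 8.2613.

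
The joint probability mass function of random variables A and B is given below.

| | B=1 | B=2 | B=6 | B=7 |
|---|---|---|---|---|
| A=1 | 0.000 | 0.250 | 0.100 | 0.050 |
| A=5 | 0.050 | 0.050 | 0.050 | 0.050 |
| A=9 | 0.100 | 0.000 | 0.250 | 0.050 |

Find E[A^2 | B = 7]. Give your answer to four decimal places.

35.6667

P(B = 7) = 0.150.
Σ A^2·P over the event = 1·(0.050) + 25·(0.050) + 81·(0.050) = 5.350.
E[A^2 | B = 7] = (5.350) / (0.150) = 35.6667.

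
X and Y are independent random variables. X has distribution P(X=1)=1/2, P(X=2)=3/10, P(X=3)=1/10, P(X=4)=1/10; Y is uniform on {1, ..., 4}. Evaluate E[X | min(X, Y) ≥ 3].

P(min(X, Y) ≥ 3) = 1/10.
Summing X·P(x,y) over outcomes with min(X, Y) ≥ 3 gives 7/20.
E[X | min(X, Y) ≥ 3] = (7/20) / (1/10) = 7/2.

7/2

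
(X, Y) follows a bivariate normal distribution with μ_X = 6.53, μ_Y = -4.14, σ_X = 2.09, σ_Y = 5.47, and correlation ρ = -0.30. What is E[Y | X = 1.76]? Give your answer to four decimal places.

-0.3948

The regression of Y on X has slope ρ·σ_Y/σ_X and passes through (μ_X, μ_Y).
E[Y | X=1.76] = -4.14 + (-0.30)·(5.47/2.09)·(1.76 − (6.53)) = -4.14 + (-0.785167)·(-4.77) = -0.3948.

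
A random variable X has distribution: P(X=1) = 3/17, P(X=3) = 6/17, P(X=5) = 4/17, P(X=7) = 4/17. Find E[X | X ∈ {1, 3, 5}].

P(X ∈ {1, 3, 5}) = 13/17.
Σ over the event: 1·3/17 + 3·6/17 + 5·4/17 = 41/17.
E[X | X ∈ {1, 3, 5}] = (41/17) / (13/17) = 41/13.

41/13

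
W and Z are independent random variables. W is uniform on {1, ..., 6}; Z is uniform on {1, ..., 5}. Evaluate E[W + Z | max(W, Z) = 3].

24/5

Outcomes with max(W, Z) = 3: (1,3), (2,3), (3,1), (3,2), (3,3), each with probability 1/30.
E[W + Z | max(W, Z) = 3] = (4 + 5 + 4 + 5 + 6) / 5 = 24/5.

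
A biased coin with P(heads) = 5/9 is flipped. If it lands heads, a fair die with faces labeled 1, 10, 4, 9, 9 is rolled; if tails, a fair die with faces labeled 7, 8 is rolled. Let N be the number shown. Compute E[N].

E[N | heads] = (1+10+4+9+9)/5 = 33/5.
E[N | tails] = (7+8)/2 = 15/2.
E[N] = (5/9)·(33/5) + (4/9)·(15/2) = 7.

7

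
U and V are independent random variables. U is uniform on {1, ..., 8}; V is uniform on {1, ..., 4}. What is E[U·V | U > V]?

P(U > V) = 11/16.
Summing UV·P(x,y) over outcomes with U > V gives 295/32.
E[U·V | U > V] = (295/32) / (11/16) = 295/22.

295/22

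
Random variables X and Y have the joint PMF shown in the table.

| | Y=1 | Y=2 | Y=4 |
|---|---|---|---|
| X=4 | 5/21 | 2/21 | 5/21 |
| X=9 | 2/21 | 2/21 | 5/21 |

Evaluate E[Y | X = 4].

P(X = 4) = 4/7.
Σ Y·P over the event = 1·(5/21) + 2·(2/21) + 4·(5/21) = 29/21.
E[Y | X = 4] = (29/21) / (4/7) = 29/12.

29/12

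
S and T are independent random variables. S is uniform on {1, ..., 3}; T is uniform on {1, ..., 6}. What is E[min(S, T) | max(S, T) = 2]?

4/3

Outcomes with max(S, T) = 2: (1,2), (2,1), (2,2), each with probability 1/18.
E[min(S, T) | max(S, T) = 2] = (1 + 1 + 2) / 3 = 4/3.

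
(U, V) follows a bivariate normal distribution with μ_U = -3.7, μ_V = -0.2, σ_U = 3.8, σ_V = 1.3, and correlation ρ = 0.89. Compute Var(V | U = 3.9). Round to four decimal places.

0.3514

Var(V | U=x) = (1 − ρ²)·σ_V².
Var(V | U=3.9) = (1.3)²·(1 − (0.89)²) = 1.69·0.2079 = 0.3514.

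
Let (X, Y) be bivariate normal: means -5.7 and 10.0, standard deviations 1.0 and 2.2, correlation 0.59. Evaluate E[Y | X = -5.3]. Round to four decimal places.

10.5192

E[Y | X=x] = μ_Y + ρ(σ_Y/σ_X)(x − μ_X) for jointly normal variables.
E[Y | X=-5.3] = 10.0 + (0.59)·(2.2/1.0)·(-5.3 − (-5.7)) = 10.0 + (1.298)·(0.4) = 10.5192.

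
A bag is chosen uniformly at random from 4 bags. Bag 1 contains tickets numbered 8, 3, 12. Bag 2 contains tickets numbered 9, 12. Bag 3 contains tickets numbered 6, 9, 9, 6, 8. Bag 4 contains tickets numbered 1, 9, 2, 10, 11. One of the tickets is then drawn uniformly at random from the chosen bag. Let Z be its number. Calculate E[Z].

971/120

E[Z | bag 1] = (8+3+12)/3 = 23/3.
E[Z | bag 2] = (9+12)/2 = 21/2.
E[Z | bag 3] = (6+9+9+6+8)/5 = 38/5.
E[Z | bag 4] = (1+9+2+10+11)/5 = 33/5.
By the law of total expectation,
E[Z] = (1/4)·(23/3) + (1/4)·(21/2) + (1/4)·(38/5) + (1/4)·(33/5) = 971/120.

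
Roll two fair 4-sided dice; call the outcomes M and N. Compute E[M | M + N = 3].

3/2

Outcomes with M + N = 3: (1,2), (2,1), each with probability 1/16.
E[M | M + N = 3] = (1 + 2) / 2 = 3/2.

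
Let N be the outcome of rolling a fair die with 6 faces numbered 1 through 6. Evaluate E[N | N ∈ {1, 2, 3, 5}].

11/4

P(N ∈ {1, 2, 3, 5}) = 2/3.
Σ over the event: 1·1/6 + 2·1/6 + 3·1/6 + 5·1/6 = 11/6.
E[N | N ∈ {1, 2, 3, 5}] = (11/6) / (2/3) = 11/4.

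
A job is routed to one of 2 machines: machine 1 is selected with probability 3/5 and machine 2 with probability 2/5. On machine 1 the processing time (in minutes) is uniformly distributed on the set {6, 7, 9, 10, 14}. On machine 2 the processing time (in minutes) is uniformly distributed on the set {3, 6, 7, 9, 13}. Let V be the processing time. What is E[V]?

214/25

E[V | machine 1] = (6+7+9+10+14)/5 = 46/5.
E[V | machine 2] = (3+6+7+9+13)/5 = 38/5.
E[V] = (3/5)·(46/5) + (2/5)·(38/5) = 214/25.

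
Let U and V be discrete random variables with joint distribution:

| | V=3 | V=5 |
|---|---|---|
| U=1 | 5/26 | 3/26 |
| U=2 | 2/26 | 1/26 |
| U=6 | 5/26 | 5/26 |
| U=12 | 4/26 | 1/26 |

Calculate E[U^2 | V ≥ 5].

P(V ≥ 5) = 5/13.
Σ U^2·P over the event = 1·(3/26) + 4·(1/26) + 36·(5/26) + 144·(1/26) = 331/26.
E[U^2 | V ≥ 5] = (331/26) / (5/13) = 331/10.

331/10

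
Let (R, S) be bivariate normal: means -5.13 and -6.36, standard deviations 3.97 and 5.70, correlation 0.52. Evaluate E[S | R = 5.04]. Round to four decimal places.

1.2329

The regression of S on R has slope ρ·σ_S/σ_R and passes through (μ_R, μ_S).
E[S | R=5.04] = -6.36 + (0.52)·(5.70/3.97)·(5.04 − (-5.13)) = -6.36 + (0.7466)·(10.17) = 1.2329.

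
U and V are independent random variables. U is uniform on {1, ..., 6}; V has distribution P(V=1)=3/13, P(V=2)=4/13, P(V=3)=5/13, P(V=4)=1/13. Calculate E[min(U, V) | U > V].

P(U > V) = 8/13.
Summing min(U,V)·P(x,y) over outcomes with U > V gives 50/39.
E[min(U, V) | U > V] = (50/39) / (8/13) = 25/12.

25/12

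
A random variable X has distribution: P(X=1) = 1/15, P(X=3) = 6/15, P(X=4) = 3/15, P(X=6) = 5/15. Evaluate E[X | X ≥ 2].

30/7

P(X ≥ 2) = 14/15.
Σ over the event: 3·2/5 + 4·1/5 + 6·1/3 = 4.
E[X | X ≥ 2] = (4) / (14/15) = 30/7.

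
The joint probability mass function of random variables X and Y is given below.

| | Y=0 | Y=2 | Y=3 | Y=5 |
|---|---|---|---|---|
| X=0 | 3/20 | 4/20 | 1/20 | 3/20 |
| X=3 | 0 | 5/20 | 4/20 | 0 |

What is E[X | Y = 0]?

P(Y = 0) = 3/20.
Σ X·P over the event = 0·(3/20) = 0.
E[X | Y = 0] = (0) / (3/20) = 0.

0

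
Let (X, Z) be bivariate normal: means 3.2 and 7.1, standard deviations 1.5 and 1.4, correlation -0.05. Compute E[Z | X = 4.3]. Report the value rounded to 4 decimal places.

For a bivariate normal, E[Z | X=x] = μ_Z + ρ·(σ_Z/σ_X)·(x − μ_X).
E[Z | X=4.3] = 7.1 + (-0.05)·(1.4/1.5)·(4.3 − (3.2)) = 7.1 + (-0.046667)·(1.1) = 7.0487.

7.0487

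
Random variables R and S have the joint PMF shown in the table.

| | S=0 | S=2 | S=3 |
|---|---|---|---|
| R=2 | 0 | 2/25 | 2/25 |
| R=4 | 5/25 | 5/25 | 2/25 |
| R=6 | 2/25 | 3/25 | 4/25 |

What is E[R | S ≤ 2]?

P(S ≤ 2) = 17/25.
Σ R·P over the event = 2·(2/25) + 4·(5/25) + 4·(5/25) + 6·(2/25) + 6·(3/25) = 74/25.
E[R | S ≤ 2] = (74/25) / (17/25) = 74/17.

74/17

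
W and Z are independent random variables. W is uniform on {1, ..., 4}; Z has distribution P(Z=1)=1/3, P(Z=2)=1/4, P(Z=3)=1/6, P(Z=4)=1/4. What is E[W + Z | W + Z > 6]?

P(W + Z > 6) = 1/6.
Summing (W+Z)·P(x,y) over outcomes with W + Z > 6 gives 59/48.
E[W + Z | W + Z > 6] = (59/48) / (1/6) = 59/8.

59/8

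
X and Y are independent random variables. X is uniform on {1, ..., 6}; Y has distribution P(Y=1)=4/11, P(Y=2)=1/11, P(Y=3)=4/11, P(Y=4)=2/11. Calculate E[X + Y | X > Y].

13/2

P(X > Y) = 20/33.
Summing (X+Y)·P(x,y) over outcomes with X > Y gives 130/33.
E[X + Y | X > Y] = (130/33) / (20/33) = 13/2.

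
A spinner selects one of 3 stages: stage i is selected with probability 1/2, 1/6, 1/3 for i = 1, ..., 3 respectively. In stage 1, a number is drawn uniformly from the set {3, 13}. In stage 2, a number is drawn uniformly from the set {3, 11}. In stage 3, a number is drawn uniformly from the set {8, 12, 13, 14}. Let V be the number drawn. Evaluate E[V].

E[V | stage 1] = (3+13)/2 = 8.
E[V | stage 2] = (3+11)/2 = 7.
E[V | stage 3] = (8+12+13+14)/4 = 47/4.
E[V] = (1/2)·(8) + (1/6)·(7) + (1/3)·(47/4) = 109/12.

109/12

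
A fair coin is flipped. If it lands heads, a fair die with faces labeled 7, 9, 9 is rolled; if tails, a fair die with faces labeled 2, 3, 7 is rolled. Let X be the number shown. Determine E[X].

37/6

E[X | heads] = (7+9+9)/3 = 25/3.
E[X | tails] = (2+3+7)/3 = 4.
By the law of total expectation,
E[X] = (1/2)·(25/3) + (1/2)·(4) = 37/6.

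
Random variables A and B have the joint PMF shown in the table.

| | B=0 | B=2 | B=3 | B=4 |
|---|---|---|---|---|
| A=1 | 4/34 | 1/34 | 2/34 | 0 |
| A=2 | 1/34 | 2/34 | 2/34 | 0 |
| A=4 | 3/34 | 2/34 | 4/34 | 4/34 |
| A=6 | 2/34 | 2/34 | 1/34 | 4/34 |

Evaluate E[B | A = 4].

32/13

P(A = 4) = 13/34.
Σ B·P over the event = 0·(3/34) + 2·(2/34) + 3·(4/34) + 4·(4/34) = 16/17.
E[B | A = 4] = (16/17) / (13/34) = 32/13.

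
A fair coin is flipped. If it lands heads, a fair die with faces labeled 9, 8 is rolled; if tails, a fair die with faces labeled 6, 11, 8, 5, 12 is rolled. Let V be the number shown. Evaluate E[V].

E[V | heads] = (9+8)/2 = 17/2.
E[V | tails] = (6+11+8+5+12)/5 = 42/5.
By the law of total expectation,
E[V] = (1/2)·(17/2) + (1/2)·(42/5) = 169/20.

169/20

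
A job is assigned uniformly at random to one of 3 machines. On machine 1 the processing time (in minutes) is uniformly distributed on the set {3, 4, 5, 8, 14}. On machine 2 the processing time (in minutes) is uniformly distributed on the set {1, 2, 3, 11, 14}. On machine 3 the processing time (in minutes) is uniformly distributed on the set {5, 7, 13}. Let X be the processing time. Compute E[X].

64/9

E[X | machine 1] = (3+4+5+8+14)/5 = 34/5.
E[X | machine 2] = (1+2+3+11+14)/5 = 31/5.
E[X | machine 3] = (5+7+13)/3 = 25/3.
By the law of total expectation,
E[X] = (1/3)·(34/5) + (1/3)·(31/5) + (1/3)·(25/3) = 64/9.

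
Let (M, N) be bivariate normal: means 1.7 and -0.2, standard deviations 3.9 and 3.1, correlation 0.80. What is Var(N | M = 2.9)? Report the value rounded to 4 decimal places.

3.4596

Var(N | M=x) = (1 − ρ²)·σ_N².
Var(N | M=2.9) = (3.1)²·(1 − (0.80)²) = 9.61·0.36 = 3.4596.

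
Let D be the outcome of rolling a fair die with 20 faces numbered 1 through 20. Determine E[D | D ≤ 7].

4

Given D ≤ 7, D is equally likely to be any of {1, 2, 3, 4, 5, 6, 7}.
E[D | D ≤ 7] = (1 + 2 + 3 + 4 + 5 + 6 + 7) / 7 = 4.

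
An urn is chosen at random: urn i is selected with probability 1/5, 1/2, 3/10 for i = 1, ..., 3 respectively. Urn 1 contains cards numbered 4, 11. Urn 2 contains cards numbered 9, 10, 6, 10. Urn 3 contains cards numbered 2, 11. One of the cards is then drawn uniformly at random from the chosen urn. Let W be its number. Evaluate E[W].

E[W | urn 1] = (4+11)/2 = 15/2.
E[W | urn 2] = (9+10+6+10)/4 = 35/4.
E[W | urn 3] = (2+11)/2 = 13/2.
By the law of total expectation,
E[W] = (1/5)·(15/2) + (1/2)·(35/4) + (3/10)·(13/2) = 313/40.

313/40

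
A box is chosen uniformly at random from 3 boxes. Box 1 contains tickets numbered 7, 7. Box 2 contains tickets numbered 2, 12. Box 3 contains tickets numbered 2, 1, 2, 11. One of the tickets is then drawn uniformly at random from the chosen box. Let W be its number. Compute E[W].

E[W | box 1] = (7+7)/2 = 7.
E[W | box 2] = (2+12)/2 = 7.
E[W | box 3] = (2+1+2+11)/4 = 4.
E[W] = (1/3)·(7) + (1/3)·(7) + (1/3)·(4) = 6.

6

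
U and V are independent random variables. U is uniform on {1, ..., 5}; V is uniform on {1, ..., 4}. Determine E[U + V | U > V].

P(U > V) = 1/2.
Summing (U+V)·P(x,y) over outcomes with U > V gives 3.
E[U + V | U > V] = (3) / (1/2) = 6.

6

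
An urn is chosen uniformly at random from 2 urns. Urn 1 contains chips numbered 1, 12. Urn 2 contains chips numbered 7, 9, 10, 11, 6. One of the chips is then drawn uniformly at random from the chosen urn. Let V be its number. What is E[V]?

E[V | urn 1] = (1+12)/2 = 13/2.
E[V | urn 2] = (7+9+10+11+6)/5 = 43/5.
E[V] = (1/2)·(13/2) + (1/2)·(43/5) = 151/20.

151/20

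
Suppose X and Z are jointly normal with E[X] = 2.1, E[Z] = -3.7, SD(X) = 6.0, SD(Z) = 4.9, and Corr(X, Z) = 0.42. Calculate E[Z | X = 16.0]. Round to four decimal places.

1.0677

The regression of Z on X has slope ρ·σ_Z/σ_X and passes through (μ_X, μ_Z).
E[Z | X=16.0] = -3.7 + (0.42)·(4.9/6.0)·(16.0 − (2.1)) = -3.7 + (0.343)·(13.9) = 1.0677.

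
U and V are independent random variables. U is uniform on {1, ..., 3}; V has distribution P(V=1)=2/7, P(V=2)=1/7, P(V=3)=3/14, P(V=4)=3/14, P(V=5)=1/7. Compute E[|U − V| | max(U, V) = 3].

19/15

P(max(U, V) = 3) = 5/14.
Summing |U−V|·P(x,y) over outcomes with max(U, V) = 3 gives 19/42.
E[|U − V| | max(U, V) = 3] = (19/42) / (5/14) = 19/15.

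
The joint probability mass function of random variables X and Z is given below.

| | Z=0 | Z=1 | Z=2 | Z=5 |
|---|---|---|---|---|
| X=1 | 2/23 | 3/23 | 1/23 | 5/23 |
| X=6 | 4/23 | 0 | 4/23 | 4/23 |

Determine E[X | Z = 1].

P(Z = 1) = 3/23.
Σ X·P over the event = 1·(3/23) = 3/23.
E[X | Z = 1] = (3/23) / (3/23) = 1.

1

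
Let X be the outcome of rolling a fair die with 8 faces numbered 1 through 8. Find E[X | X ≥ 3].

Given X ≥ 3, X is equally likely to be any of {3, 4, 5, 6, 7, 8}.
E[X | X ≥ 3] = (3 + 4 + 5 + 6 + 7 + 8) / 6 = 11/2.

11/2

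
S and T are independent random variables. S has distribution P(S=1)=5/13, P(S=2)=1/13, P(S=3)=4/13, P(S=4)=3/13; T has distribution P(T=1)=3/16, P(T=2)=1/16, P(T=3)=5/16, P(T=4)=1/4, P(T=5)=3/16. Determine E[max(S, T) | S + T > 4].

598/147

P(S + T > 4) = 147/208.
Summing max(S,T)·P(x,y) over outcomes with S + T > 4 gives 23/8.
E[max(S, T) | S + T > 4] = (23/8) / (147/208) = 598/147.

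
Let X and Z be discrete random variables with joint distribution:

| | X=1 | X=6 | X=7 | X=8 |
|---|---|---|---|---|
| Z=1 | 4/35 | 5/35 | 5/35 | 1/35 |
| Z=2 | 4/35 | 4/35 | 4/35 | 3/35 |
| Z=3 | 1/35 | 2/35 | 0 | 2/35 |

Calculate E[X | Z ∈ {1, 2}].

P(Z ∈ {1, 2}) = 6/7.
Σ X·P over the event = 1·(4/35) + 1·(4/35) + 6·(5/35) + 6·(4/35) + 7·(5/35) + 7·(4/35) + 8·(1/35) + 8·(3/35) = 157/35.
E[X | Z ∈ {1, 2}] = (157/35) / (6/7) = 157/30.

157/30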